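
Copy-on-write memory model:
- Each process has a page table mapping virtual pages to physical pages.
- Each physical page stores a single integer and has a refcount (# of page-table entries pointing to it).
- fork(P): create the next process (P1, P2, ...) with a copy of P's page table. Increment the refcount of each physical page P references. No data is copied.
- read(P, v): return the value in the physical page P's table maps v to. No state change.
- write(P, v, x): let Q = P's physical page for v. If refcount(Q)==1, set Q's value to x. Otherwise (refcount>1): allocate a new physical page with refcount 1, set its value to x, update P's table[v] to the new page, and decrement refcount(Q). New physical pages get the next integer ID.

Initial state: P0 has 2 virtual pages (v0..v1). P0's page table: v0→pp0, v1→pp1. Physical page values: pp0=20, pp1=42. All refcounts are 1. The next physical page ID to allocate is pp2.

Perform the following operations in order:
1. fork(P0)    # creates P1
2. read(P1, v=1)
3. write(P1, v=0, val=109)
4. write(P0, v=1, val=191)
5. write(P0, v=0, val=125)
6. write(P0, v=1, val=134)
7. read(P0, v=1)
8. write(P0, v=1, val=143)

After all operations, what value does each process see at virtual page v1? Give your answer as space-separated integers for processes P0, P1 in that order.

Answer: 143 42

Derivation:
Op 1: fork(P0) -> P1. 2 ppages; refcounts: pp0:2 pp1:2
Op 2: read(P1, v1) -> 42. No state change.
Op 3: write(P1, v0, 109). refcount(pp0)=2>1 -> COPY to pp2. 3 ppages; refcounts: pp0:1 pp1:2 pp2:1
Op 4: write(P0, v1, 191). refcount(pp1)=2>1 -> COPY to pp3. 4 ppages; refcounts: pp0:1 pp1:1 pp2:1 pp3:1
Op 5: write(P0, v0, 125). refcount(pp0)=1 -> write in place. 4 ppages; refcounts: pp0:1 pp1:1 pp2:1 pp3:1
Op 6: write(P0, v1, 134). refcount(pp3)=1 -> write in place. 4 ppages; refcounts: pp0:1 pp1:1 pp2:1 pp3:1
Op 7: read(P0, v1) -> 134. No state change.
Op 8: write(P0, v1, 143). refcount(pp3)=1 -> write in place. 4 ppages; refcounts: pp0:1 pp1:1 pp2:1 pp3:1
P0: v1 -> pp3 = 143
P1: v1 -> pp1 = 42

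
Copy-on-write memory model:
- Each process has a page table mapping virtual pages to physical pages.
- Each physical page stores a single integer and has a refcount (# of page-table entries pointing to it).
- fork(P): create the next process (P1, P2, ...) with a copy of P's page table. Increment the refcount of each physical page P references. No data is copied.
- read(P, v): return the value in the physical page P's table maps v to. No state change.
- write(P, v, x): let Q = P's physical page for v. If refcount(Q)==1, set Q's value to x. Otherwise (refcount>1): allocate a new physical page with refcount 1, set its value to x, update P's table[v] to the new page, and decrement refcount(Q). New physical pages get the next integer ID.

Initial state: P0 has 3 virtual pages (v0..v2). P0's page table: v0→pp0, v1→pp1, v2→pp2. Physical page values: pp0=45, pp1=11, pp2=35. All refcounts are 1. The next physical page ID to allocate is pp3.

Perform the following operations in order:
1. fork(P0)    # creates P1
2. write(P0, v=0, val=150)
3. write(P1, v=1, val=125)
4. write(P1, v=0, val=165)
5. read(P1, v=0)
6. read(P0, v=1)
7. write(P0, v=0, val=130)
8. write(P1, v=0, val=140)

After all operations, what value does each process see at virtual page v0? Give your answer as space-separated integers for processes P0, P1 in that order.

Answer: 130 140

Derivation:
Op 1: fork(P0) -> P1. 3 ppages; refcounts: pp0:2 pp1:2 pp2:2
Op 2: write(P0, v0, 150). refcount(pp0)=2>1 -> COPY to pp3. 4 ppages; refcounts: pp0:1 pp1:2 pp2:2 pp3:1
Op 3: write(P1, v1, 125). refcount(pp1)=2>1 -> COPY to pp4. 5 ppages; refcounts: pp0:1 pp1:1 pp2:2 pp3:1 pp4:1
Op 4: write(P1, v0, 165). refcount(pp0)=1 -> write in place. 5 ppages; refcounts: pp0:1 pp1:1 pp2:2 pp3:1 pp4:1
Op 5: read(P1, v0) -> 165. No state change.
Op 6: read(P0, v1) -> 11. No state change.
Op 7: write(P0, v0, 130). refcount(pp3)=1 -> write in place. 5 ppages; refcounts: pp0:1 pp1:1 pp2:2 pp3:1 pp4:1
Op 8: write(P1, v0, 140). refcount(pp0)=1 -> write in place. 5 ppages; refcounts: pp0:1 pp1:1 pp2:2 pp3:1 pp4:1
P0: v0 -> pp3 = 130
P1: v0 -> pp0 = 140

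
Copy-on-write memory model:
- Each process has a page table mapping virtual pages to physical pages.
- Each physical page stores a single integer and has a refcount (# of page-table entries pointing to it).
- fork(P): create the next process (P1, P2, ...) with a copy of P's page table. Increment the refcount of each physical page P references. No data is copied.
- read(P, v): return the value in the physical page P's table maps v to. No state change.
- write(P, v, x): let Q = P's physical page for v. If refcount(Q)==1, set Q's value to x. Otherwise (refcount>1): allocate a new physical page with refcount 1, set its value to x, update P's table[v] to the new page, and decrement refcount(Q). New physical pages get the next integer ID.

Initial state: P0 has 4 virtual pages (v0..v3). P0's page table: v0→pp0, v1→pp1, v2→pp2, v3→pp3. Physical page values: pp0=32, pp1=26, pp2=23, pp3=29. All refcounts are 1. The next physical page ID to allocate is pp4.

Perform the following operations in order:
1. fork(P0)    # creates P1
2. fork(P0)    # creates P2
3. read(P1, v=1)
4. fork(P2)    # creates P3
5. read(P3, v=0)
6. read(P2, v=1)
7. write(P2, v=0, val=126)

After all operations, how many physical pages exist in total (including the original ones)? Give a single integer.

Answer: 5

Derivation:
Op 1: fork(P0) -> P1. 4 ppages; refcounts: pp0:2 pp1:2 pp2:2 pp3:2
Op 2: fork(P0) -> P2. 4 ppages; refcounts: pp0:3 pp1:3 pp2:3 pp3:3
Op 3: read(P1, v1) -> 26. No state change.
Op 4: fork(P2) -> P3. 4 ppages; refcounts: pp0:4 pp1:4 pp2:4 pp3:4
Op 5: read(P3, v0) -> 32. No state change.
Op 6: read(P2, v1) -> 26. No state change.
Op 7: write(P2, v0, 126). refcount(pp0)=4>1 -> COPY to pp4. 5 ppages; refcounts: pp0:3 pp1:4 pp2:4 pp3:4 pp4:1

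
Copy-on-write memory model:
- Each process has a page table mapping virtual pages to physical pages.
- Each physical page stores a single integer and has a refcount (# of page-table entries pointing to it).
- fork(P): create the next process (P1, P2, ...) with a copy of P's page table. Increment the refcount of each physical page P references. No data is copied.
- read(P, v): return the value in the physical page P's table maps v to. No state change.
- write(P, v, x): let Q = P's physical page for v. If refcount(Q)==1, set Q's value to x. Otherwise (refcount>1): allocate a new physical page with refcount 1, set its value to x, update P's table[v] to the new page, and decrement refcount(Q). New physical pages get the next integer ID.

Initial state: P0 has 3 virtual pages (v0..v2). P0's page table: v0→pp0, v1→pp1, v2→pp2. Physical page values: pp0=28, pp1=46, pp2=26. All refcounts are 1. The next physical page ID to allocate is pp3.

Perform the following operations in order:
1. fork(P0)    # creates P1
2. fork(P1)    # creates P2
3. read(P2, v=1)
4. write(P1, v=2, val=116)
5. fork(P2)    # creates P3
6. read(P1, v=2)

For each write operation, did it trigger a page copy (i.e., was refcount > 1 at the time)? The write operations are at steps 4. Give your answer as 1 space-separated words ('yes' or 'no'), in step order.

Op 1: fork(P0) -> P1. 3 ppages; refcounts: pp0:2 pp1:2 pp2:2
Op 2: fork(P1) -> P2. 3 ppages; refcounts: pp0:3 pp1:3 pp2:3
Op 3: read(P2, v1) -> 46. No state change.
Op 4: write(P1, v2, 116). refcount(pp2)=3>1 -> COPY to pp3. 4 ppages; refcounts: pp0:3 pp1:3 pp2:2 pp3:1
Op 5: fork(P2) -> P3. 4 ppages; refcounts: pp0:4 pp1:4 pp2:3 pp3:1
Op 6: read(P1, v2) -> 116. No state change.

yes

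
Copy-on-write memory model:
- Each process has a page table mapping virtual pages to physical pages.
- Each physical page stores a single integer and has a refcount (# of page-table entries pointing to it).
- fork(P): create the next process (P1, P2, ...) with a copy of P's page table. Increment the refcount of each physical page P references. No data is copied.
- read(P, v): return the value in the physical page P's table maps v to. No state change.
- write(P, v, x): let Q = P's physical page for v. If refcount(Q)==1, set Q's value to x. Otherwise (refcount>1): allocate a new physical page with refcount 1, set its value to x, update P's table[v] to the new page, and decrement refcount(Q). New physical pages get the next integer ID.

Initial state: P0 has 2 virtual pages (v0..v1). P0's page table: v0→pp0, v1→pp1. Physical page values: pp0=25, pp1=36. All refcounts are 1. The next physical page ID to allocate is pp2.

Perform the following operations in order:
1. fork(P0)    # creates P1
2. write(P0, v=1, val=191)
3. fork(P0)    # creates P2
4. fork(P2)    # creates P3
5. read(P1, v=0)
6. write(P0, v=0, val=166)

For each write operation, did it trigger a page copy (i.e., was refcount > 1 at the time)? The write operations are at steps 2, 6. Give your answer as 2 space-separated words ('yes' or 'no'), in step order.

Op 1: fork(P0) -> P1. 2 ppages; refcounts: pp0:2 pp1:2
Op 2: write(P0, v1, 191). refcount(pp1)=2>1 -> COPY to pp2. 3 ppages; refcounts: pp0:2 pp1:1 pp2:1
Op 3: fork(P0) -> P2. 3 ppages; refcounts: pp0:3 pp1:1 pp2:2
Op 4: fork(P2) -> P3. 3 ppages; refcounts: pp0:4 pp1:1 pp2:3
Op 5: read(P1, v0) -> 25. No state change.
Op 6: write(P0, v0, 166). refcount(pp0)=4>1 -> COPY to pp3. 4 ppages; refcounts: pp0:3 pp1:1 pp2:3 pp3:1

yes yes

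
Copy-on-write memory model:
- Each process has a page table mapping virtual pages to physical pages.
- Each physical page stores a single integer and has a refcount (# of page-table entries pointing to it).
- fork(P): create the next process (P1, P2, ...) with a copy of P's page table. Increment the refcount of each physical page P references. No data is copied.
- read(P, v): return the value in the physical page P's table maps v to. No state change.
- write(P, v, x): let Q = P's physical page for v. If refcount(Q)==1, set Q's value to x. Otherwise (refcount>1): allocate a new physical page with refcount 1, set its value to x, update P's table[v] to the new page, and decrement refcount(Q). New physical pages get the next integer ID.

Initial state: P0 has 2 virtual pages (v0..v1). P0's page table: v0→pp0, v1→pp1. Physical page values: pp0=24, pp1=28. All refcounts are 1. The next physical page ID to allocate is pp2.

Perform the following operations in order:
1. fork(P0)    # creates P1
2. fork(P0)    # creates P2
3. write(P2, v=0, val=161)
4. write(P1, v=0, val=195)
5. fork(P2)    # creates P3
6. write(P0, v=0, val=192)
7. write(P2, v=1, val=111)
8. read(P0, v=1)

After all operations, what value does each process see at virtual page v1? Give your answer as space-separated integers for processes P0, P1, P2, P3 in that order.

Op 1: fork(P0) -> P1. 2 ppages; refcounts: pp0:2 pp1:2
Op 2: fork(P0) -> P2. 2 ppages; refcounts: pp0:3 pp1:3
Op 3: write(P2, v0, 161). refcount(pp0)=3>1 -> COPY to pp2. 3 ppages; refcounts: pp0:2 pp1:3 pp2:1
Op 4: write(P1, v0, 195). refcount(pp0)=2>1 -> COPY to pp3. 4 ppages; refcounts: pp0:1 pp1:3 pp2:1 pp3:1
Op 5: fork(P2) -> P3. 4 ppages; refcounts: pp0:1 pp1:4 pp2:2 pp3:1
Op 6: write(P0, v0, 192). refcount(pp0)=1 -> write in place. 4 ppages; refcounts: pp0:1 pp1:4 pp2:2 pp3:1
Op 7: write(P2, v1, 111). refcount(pp1)=4>1 -> COPY to pp4. 5 ppages; refcounts: pp0:1 pp1:3 pp2:2 pp3:1 pp4:1
Op 8: read(P0, v1) -> 28. No state change.
P0: v1 -> pp1 = 28
P1: v1 -> pp1 = 28
P2: v1 -> pp4 = 111
P3: v1 -> pp1 = 28

Answer: 28 28 111 28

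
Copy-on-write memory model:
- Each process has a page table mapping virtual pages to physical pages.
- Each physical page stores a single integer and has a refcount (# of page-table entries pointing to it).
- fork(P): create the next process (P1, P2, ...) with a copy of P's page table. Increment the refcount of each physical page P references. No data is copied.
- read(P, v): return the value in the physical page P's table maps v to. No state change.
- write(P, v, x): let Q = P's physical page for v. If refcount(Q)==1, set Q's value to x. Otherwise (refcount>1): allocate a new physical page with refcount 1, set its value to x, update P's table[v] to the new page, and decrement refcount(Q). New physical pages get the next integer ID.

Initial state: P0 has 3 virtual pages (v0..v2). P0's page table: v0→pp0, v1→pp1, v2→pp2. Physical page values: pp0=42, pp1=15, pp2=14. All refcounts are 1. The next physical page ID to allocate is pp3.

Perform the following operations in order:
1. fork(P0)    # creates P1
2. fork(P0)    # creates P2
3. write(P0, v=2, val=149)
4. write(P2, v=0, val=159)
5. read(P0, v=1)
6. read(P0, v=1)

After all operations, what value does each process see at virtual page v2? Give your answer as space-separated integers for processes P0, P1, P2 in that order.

Answer: 149 14 14

Derivation:
Op 1: fork(P0) -> P1. 3 ppages; refcounts: pp0:2 pp1:2 pp2:2
Op 2: fork(P0) -> P2. 3 ppages; refcounts: pp0:3 pp1:3 pp2:3
Op 3: write(P0, v2, 149). refcount(pp2)=3>1 -> COPY to pp3. 4 ppages; refcounts: pp0:3 pp1:3 pp2:2 pp3:1
Op 4: write(P2, v0, 159). refcount(pp0)=3>1 -> COPY to pp4. 5 ppages; refcounts: pp0:2 pp1:3 pp2:2 pp3:1 pp4:1
Op 5: read(P0, v1) -> 15. No state change.
Op 6: read(P0, v1) -> 15. No state change.
P0: v2 -> pp3 = 149
P1: v2 -> pp2 = 14
P2: v2 -> pp2 = 14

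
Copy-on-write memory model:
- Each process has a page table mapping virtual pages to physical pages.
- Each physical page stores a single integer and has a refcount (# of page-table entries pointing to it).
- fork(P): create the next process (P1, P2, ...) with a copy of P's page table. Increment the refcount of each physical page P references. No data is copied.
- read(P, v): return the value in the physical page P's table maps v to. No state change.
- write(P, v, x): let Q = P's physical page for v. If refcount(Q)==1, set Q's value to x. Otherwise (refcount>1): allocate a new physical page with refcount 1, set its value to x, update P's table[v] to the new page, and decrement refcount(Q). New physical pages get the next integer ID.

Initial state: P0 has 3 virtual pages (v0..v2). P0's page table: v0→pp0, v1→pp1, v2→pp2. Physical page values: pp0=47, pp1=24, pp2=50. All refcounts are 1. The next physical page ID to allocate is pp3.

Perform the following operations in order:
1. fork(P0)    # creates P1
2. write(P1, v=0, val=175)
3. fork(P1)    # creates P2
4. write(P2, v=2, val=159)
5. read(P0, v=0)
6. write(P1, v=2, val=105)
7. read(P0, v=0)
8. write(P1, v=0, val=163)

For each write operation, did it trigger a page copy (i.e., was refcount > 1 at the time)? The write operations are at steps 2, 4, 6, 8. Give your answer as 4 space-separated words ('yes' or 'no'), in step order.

Op 1: fork(P0) -> P1. 3 ppages; refcounts: pp0:2 pp1:2 pp2:2
Op 2: write(P1, v0, 175). refcount(pp0)=2>1 -> COPY to pp3. 4 ppages; refcounts: pp0:1 pp1:2 pp2:2 pp3:1
Op 3: fork(P1) -> P2. 4 ppages; refcounts: pp0:1 pp1:3 pp2:3 pp3:2
Op 4: write(P2, v2, 159). refcount(pp2)=3>1 -> COPY to pp4. 5 ppages; refcounts: pp0:1 pp1:3 pp2:2 pp3:2 pp4:1
Op 5: read(P0, v0) -> 47. No state change.
Op 6: write(P1, v2, 105). refcount(pp2)=2>1 -> COPY to pp5. 6 ppages; refcounts: pp0:1 pp1:3 pp2:1 pp3:2 pp4:1 pp5:1
Op 7: read(P0, v0) -> 47. No state change.
Op 8: write(P1, v0, 163). refcount(pp3)=2>1 -> COPY to pp6. 7 ppages; refcounts: pp0:1 pp1:3 pp2:1 pp3:1 pp4:1 pp5:1 pp6:1

yes yes yes yes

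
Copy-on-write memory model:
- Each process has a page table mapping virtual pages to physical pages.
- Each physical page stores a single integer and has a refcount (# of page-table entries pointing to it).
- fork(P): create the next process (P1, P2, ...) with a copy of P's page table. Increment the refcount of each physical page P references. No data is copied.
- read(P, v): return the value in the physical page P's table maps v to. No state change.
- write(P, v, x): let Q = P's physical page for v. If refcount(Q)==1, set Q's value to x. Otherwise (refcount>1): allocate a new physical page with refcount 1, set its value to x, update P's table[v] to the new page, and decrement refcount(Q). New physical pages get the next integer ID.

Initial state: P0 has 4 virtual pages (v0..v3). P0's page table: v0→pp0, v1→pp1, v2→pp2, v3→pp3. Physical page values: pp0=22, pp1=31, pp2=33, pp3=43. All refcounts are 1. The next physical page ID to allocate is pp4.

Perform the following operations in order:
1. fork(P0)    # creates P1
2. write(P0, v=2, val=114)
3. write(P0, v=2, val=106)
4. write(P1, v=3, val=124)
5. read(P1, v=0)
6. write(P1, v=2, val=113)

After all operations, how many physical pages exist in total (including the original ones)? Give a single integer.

Op 1: fork(P0) -> P1. 4 ppages; refcounts: pp0:2 pp1:2 pp2:2 pp3:2
Op 2: write(P0, v2, 114). refcount(pp2)=2>1 -> COPY to pp4. 5 ppages; refcounts: pp0:2 pp1:2 pp2:1 pp3:2 pp4:1
Op 3: write(P0, v2, 106). refcount(pp4)=1 -> write in place. 5 ppages; refcounts: pp0:2 pp1:2 pp2:1 pp3:2 pp4:1
Op 4: write(P1, v3, 124). refcount(pp3)=2>1 -> COPY to pp5. 6 ppages; refcounts: pp0:2 pp1:2 pp2:1 pp3:1 pp4:1 pp5:1
Op 5: read(P1, v0) -> 22. No state change.
Op 6: write(P1, v2, 113). refcount(pp2)=1 -> write in place. 6 ppages; refcounts: pp0:2 pp1:2 pp2:1 pp3:1 pp4:1 pp5:1

Answer: 6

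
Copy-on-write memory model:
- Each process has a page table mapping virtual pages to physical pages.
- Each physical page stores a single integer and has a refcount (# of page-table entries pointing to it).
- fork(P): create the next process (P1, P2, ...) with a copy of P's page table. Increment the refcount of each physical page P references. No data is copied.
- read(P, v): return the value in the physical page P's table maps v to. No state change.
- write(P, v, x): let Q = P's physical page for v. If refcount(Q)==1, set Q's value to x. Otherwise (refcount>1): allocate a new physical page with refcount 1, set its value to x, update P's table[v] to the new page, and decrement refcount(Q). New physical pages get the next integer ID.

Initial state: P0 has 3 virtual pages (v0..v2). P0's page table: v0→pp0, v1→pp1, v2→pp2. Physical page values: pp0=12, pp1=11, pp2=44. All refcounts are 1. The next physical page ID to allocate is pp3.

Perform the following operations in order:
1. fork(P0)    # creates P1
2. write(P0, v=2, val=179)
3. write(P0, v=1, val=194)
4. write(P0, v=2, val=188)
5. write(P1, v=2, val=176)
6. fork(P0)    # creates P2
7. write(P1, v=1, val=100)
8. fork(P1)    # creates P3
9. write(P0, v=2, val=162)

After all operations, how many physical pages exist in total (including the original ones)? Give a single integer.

Op 1: fork(P0) -> P1. 3 ppages; refcounts: pp0:2 pp1:2 pp2:2
Op 2: write(P0, v2, 179). refcount(pp2)=2>1 -> COPY to pp3. 4 ppages; refcounts: pp0:2 pp1:2 pp2:1 pp3:1
Op 3: write(P0, v1, 194). refcount(pp1)=2>1 -> COPY to pp4. 5 ppages; refcounts: pp0:2 pp1:1 pp2:1 pp3:1 pp4:1
Op 4: write(P0, v2, 188). refcount(pp3)=1 -> write in place. 5 ppages; refcounts: pp0:2 pp1:1 pp2:1 pp3:1 pp4:1
Op 5: write(P1, v2, 176). refcount(pp2)=1 -> write in place. 5 ppages; refcounts: pp0:2 pp1:1 pp2:1 pp3:1 pp4:1
Op 6: fork(P0) -> P2. 5 ppages; refcounts: pp0:3 pp1:1 pp2:1 pp3:2 pp4:2
Op 7: write(P1, v1, 100). refcount(pp1)=1 -> write in place. 5 ppages; refcounts: pp0:3 pp1:1 pp2:1 pp3:2 pp4:2
Op 8: fork(P1) -> P3. 5 ppages; refcounts: pp0:4 pp1:2 pp2:2 pp3:2 pp4:2
Op 9: write(P0, v2, 162). refcount(pp3)=2>1 -> COPY to pp5. 6 ppages; refcounts: pp0:4 pp1:2 pp2:2 pp3:1 pp4:2 pp5:1

Answer: 6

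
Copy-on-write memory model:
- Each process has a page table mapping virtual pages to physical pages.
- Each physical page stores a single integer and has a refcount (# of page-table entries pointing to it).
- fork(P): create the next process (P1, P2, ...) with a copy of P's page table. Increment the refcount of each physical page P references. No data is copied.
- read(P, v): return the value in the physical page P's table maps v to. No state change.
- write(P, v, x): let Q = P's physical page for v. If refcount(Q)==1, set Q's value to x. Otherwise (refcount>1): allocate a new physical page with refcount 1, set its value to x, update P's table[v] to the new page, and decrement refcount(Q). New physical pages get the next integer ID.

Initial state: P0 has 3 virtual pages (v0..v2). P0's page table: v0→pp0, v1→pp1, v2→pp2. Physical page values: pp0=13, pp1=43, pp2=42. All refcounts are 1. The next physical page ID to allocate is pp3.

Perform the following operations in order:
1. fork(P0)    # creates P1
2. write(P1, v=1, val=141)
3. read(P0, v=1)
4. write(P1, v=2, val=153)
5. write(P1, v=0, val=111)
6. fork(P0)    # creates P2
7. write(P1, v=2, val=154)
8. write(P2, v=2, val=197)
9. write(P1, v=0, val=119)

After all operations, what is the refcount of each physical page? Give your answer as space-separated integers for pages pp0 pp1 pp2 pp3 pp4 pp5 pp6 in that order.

Answer: 2 2 1 1 1 1 1

Derivation:
Op 1: fork(P0) -> P1. 3 ppages; refcounts: pp0:2 pp1:2 pp2:2
Op 2: write(P1, v1, 141). refcount(pp1)=2>1 -> COPY to pp3. 4 ppages; refcounts: pp0:2 pp1:1 pp2:2 pp3:1
Op 3: read(P0, v1) -> 43. No state change.
Op 4: write(P1, v2, 153). refcount(pp2)=2>1 -> COPY to pp4. 5 ppages; refcounts: pp0:2 pp1:1 pp2:1 pp3:1 pp4:1
Op 5: write(P1, v0, 111). refcount(pp0)=2>1 -> COPY to pp5. 6 ppages; refcounts: pp0:1 pp1:1 pp2:1 pp3:1 pp4:1 pp5:1
Op 6: fork(P0) -> P2. 6 ppages; refcounts: pp0:2 pp1:2 pp2:2 pp3:1 pp4:1 pp5:1
Op 7: write(P1, v2, 154). refcount(pp4)=1 -> write in place. 6 ppages; refcounts: pp0:2 pp1:2 pp2:2 pp3:1 pp4:1 pp5:1
Op 8: write(P2, v2, 197). refcount(pp2)=2>1 -> COPY to pp6. 7 ppages; refcounts: pp0:2 pp1:2 pp2:1 pp3:1 pp4:1 pp5:1 pp6:1
Op 9: write(P1, v0, 119). refcount(pp5)=1 -> write in place. 7 ppages; refcounts: pp0:2 pp1:2 pp2:1 pp3:1 pp4:1 pp5:1 pp6:1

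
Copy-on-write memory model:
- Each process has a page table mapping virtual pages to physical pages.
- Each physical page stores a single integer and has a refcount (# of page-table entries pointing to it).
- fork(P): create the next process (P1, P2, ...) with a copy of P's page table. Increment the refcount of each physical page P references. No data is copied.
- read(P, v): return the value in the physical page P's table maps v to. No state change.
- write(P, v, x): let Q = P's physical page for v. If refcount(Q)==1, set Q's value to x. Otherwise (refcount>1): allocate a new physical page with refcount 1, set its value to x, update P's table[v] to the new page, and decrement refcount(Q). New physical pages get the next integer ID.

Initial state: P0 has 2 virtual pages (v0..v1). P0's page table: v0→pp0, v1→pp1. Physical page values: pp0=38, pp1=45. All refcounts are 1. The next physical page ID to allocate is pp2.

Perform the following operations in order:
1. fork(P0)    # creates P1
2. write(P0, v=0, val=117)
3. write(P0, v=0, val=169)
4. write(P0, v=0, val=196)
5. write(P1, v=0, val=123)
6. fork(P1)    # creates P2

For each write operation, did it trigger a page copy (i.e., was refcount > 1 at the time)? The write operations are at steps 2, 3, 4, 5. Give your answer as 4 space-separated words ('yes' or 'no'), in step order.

Op 1: fork(P0) -> P1. 2 ppages; refcounts: pp0:2 pp1:2
Op 2: write(P0, v0, 117). refcount(pp0)=2>1 -> COPY to pp2. 3 ppages; refcounts: pp0:1 pp1:2 pp2:1
Op 3: write(P0, v0, 169). refcount(pp2)=1 -> write in place. 3 ppages; refcounts: pp0:1 pp1:2 pp2:1
Op 4: write(P0, v0, 196). refcount(pp2)=1 -> write in place. 3 ppages; refcounts: pp0:1 pp1:2 pp2:1
Op 5: write(P1, v0, 123). refcount(pp0)=1 -> write in place. 3 ppages; refcounts: pp0:1 pp1:2 pp2:1
Op 6: fork(P1) -> P2. 3 ppages; refcounts: pp0:2 pp1:3 pp2:1

yes no no no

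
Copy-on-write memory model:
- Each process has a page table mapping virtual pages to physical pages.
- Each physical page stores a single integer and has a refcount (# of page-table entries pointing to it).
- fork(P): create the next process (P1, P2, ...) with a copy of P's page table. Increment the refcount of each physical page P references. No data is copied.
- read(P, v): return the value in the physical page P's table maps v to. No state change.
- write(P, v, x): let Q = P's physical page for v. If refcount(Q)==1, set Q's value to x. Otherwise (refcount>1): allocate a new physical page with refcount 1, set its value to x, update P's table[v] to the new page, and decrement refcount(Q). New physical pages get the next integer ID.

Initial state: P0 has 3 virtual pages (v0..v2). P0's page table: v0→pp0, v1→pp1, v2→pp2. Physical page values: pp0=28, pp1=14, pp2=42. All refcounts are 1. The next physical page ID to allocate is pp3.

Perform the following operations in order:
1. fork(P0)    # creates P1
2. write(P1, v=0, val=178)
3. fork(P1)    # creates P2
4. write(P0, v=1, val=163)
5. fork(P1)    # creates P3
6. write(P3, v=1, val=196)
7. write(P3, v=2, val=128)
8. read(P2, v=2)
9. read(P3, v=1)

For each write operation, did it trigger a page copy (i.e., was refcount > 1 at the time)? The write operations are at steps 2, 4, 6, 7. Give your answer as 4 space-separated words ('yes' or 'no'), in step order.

Op 1: fork(P0) -> P1. 3 ppages; refcounts: pp0:2 pp1:2 pp2:2
Op 2: write(P1, v0, 178). refcount(pp0)=2>1 -> COPY to pp3. 4 ppages; refcounts: pp0:1 pp1:2 pp2:2 pp3:1
Op 3: fork(P1) -> P2. 4 ppages; refcounts: pp0:1 pp1:3 pp2:3 pp3:2
Op 4: write(P0, v1, 163). refcount(pp1)=3>1 -> COPY to pp4. 5 ppages; refcounts: pp0:1 pp1:2 pp2:3 pp3:2 pp4:1
Op 5: fork(P1) -> P3. 5 ppages; refcounts: pp0:1 pp1:3 pp2:4 pp3:3 pp4:1
Op 6: write(P3, v1, 196). refcount(pp1)=3>1 -> COPY to pp5. 6 ppages; refcounts: pp0:1 pp1:2 pp2:4 pp3:3 pp4:1 pp5:1
Op 7: write(P3, v2, 128). refcount(pp2)=4>1 -> COPY to pp6. 7 ppages; refcounts: pp0:1 pp1:2 pp2:3 pp3:3 pp4:1 pp5:1 pp6:1
Op 8: read(P2, v2) -> 42. No state change.
Op 9: read(P3, v1) -> 196. No state change.

yes yes yes yes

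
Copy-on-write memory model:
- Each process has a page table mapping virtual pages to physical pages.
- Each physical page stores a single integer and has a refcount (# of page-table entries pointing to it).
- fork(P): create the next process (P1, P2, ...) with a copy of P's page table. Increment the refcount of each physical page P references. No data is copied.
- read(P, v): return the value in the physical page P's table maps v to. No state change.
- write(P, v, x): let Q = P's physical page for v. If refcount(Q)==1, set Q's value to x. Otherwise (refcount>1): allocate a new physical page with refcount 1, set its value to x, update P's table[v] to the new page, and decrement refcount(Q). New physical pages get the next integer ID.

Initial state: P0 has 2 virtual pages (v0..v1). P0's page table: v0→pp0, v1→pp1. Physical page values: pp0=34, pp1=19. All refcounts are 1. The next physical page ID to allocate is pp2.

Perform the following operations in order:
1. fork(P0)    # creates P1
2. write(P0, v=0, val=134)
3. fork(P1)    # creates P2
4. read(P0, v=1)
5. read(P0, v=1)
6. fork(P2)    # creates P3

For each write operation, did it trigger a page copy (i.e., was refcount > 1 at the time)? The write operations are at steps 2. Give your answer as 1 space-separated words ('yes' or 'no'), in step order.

Op 1: fork(P0) -> P1. 2 ppages; refcounts: pp0:2 pp1:2
Op 2: write(P0, v0, 134). refcount(pp0)=2>1 -> COPY to pp2. 3 ppages; refcounts: pp0:1 pp1:2 pp2:1
Op 3: fork(P1) -> P2. 3 ppages; refcounts: pp0:2 pp1:3 pp2:1
Op 4: read(P0, v1) -> 19. No state change.
Op 5: read(P0, v1) -> 19. No state change.
Op 6: fork(P2) -> P3. 3 ppages; refcounts: pp0:3 pp1:4 pp2:1

yes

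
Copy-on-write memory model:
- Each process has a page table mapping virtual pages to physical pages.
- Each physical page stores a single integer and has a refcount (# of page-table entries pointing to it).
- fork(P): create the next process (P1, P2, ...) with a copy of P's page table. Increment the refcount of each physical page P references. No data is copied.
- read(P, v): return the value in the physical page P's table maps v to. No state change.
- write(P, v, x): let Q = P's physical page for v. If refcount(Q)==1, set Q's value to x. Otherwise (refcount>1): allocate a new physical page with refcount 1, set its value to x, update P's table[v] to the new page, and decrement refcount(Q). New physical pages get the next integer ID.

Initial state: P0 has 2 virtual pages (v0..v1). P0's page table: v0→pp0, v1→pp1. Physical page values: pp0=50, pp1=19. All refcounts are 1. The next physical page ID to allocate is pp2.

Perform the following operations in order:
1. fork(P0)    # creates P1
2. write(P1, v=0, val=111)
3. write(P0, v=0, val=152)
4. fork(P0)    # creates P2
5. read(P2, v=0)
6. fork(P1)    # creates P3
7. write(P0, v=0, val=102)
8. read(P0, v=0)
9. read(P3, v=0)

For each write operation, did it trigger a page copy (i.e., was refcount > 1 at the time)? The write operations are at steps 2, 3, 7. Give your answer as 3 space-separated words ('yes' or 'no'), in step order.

Op 1: fork(P0) -> P1. 2 ppages; refcounts: pp0:2 pp1:2
Op 2: write(P1, v0, 111). refcount(pp0)=2>1 -> COPY to pp2. 3 ppages; refcounts: pp0:1 pp1:2 pp2:1
Op 3: write(P0, v0, 152). refcount(pp0)=1 -> write in place. 3 ppages; refcounts: pp0:1 pp1:2 pp2:1
Op 4: fork(P0) -> P2. 3 ppages; refcounts: pp0:2 pp1:3 pp2:1
Op 5: read(P2, v0) -> 152. No state change.
Op 6: fork(P1) -> P3. 3 ppages; refcounts: pp0:2 pp1:4 pp2:2
Op 7: write(P0, v0, 102). refcount(pp0)=2>1 -> COPY to pp3. 4 ppages; refcounts: pp0:1 pp1:4 pp2:2 pp3:1
Op 8: read(P0, v0) -> 102. No state change.
Op 9: read(P3, v0) -> 111. No state change.

yes no yes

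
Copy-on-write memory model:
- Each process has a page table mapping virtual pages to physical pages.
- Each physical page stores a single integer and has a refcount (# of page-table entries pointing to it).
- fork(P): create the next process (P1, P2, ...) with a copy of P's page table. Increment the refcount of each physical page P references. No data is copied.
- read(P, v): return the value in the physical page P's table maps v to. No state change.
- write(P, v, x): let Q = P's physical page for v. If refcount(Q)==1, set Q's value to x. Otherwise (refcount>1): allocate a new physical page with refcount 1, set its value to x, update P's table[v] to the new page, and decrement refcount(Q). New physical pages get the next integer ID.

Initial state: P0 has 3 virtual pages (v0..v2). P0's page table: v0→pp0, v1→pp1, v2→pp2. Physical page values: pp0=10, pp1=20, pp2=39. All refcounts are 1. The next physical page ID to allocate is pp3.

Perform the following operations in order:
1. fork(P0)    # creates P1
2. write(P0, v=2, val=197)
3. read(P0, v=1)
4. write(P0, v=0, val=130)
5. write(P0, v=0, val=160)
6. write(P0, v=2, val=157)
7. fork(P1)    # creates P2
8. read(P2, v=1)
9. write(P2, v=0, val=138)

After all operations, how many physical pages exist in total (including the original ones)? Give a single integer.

Answer: 6

Derivation:
Op 1: fork(P0) -> P1. 3 ppages; refcounts: pp0:2 pp1:2 pp2:2
Op 2: write(P0, v2, 197). refcount(pp2)=2>1 -> COPY to pp3. 4 ppages; refcounts: pp0:2 pp1:2 pp2:1 pp3:1
Op 3: read(P0, v1) -> 20. No state change.
Op 4: write(P0, v0, 130). refcount(pp0)=2>1 -> COPY to pp4. 5 ppages; refcounts: pp0:1 pp1:2 pp2:1 pp3:1 pp4:1
Op 5: write(P0, v0, 160). refcount(pp4)=1 -> write in place. 5 ppages; refcounts: pp0:1 pp1:2 pp2:1 pp3:1 pp4:1
Op 6: write(P0, v2, 157). refcount(pp3)=1 -> write in place. 5 ppages; refcounts: pp0:1 pp1:2 pp2:1 pp3:1 pp4:1
Op 7: fork(P1) -> P2. 5 ppages; refcounts: pp0:2 pp1:3 pp2:2 pp3:1 pp4:1
Op 8: read(P2, v1) -> 20. No state change.
Op 9: write(P2, v0, 138). refcount(pp0)=2>1 -> COPY to pp5. 6 ppages; refcounts: pp0:1 pp1:3 pp2:2 pp3:1 pp4:1 pp5:1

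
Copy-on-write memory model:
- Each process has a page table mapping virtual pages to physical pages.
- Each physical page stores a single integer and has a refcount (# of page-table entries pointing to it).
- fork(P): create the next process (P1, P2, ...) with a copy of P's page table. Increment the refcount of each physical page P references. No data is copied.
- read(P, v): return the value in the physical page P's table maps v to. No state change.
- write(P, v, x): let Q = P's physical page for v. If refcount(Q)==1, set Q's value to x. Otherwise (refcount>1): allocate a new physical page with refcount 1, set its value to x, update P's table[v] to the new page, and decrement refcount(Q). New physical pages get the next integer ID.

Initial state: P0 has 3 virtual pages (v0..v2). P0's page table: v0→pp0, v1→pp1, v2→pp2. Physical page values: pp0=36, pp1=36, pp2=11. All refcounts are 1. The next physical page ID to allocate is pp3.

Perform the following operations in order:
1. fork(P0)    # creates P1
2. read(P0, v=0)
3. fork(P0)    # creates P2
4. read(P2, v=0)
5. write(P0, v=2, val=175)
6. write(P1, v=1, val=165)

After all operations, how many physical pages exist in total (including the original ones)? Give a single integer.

Op 1: fork(P0) -> P1. 3 ppages; refcounts: pp0:2 pp1:2 pp2:2
Op 2: read(P0, v0) -> 36. No state change.
Op 3: fork(P0) -> P2. 3 ppages; refcounts: pp0:3 pp1:3 pp2:3
Op 4: read(P2, v0) -> 36. No state change.
Op 5: write(P0, v2, 175). refcount(pp2)=3>1 -> COPY to pp3. 4 ppages; refcounts: pp0:3 pp1:3 pp2:2 pp3:1
Op 6: write(P1, v1, 165). refcount(pp1)=3>1 -> COPY to pp4. 5 ppages; refcounts: pp0:3 pp1:2 pp2:2 pp3:1 pp4:1

Answer: 5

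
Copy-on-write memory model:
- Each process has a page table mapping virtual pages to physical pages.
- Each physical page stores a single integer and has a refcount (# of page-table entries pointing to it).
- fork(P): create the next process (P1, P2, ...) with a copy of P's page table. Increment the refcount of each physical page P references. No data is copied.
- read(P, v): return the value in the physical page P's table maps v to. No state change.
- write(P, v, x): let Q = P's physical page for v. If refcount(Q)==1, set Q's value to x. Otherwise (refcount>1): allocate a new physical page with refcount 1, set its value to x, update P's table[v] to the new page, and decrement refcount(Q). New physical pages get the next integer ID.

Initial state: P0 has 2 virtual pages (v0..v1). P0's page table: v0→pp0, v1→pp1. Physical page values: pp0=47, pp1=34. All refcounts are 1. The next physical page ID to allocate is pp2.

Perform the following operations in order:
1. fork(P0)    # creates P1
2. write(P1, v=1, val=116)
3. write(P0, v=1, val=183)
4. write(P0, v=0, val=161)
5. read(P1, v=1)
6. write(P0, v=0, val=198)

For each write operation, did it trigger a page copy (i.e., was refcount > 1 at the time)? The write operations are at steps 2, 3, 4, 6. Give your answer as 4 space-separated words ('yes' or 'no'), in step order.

Op 1: fork(P0) -> P1. 2 ppages; refcounts: pp0:2 pp1:2
Op 2: write(P1, v1, 116). refcount(pp1)=2>1 -> COPY to pp2. 3 ppages; refcounts: pp0:2 pp1:1 pp2:1
Op 3: write(P0, v1, 183). refcount(pp1)=1 -> write in place. 3 ppages; refcounts: pp0:2 pp1:1 pp2:1
Op 4: write(P0, v0, 161). refcount(pp0)=2>1 -> COPY to pp3. 4 ppages; refcounts: pp0:1 pp1:1 pp2:1 pp3:1
Op 5: read(P1, v1) -> 116. No state change.
Op 6: write(P0, v0, 198). refcount(pp3)=1 -> write in place. 4 ppages; refcounts: pp0:1 pp1:1 pp2:1 pp3:1

yes no yes no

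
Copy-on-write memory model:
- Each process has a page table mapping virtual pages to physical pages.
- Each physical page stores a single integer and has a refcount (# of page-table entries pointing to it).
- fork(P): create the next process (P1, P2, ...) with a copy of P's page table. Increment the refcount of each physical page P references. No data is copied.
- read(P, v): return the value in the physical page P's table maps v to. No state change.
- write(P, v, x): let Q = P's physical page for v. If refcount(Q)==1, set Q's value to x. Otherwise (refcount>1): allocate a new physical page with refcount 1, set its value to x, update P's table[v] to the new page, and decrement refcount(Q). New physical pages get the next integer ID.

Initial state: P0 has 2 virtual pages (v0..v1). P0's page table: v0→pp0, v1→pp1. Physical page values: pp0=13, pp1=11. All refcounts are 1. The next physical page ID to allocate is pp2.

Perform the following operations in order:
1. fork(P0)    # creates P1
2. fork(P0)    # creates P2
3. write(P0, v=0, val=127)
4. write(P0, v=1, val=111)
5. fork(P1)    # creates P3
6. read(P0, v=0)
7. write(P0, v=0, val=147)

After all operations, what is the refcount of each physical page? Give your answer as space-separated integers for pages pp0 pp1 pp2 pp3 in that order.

Answer: 3 3 1 1

Derivation:
Op 1: fork(P0) -> P1. 2 ppages; refcounts: pp0:2 pp1:2
Op 2: fork(P0) -> P2. 2 ppages; refcounts: pp0:3 pp1:3
Op 3: write(P0, v0, 127). refcount(pp0)=3>1 -> COPY to pp2. 3 ppages; refcounts: pp0:2 pp1:3 pp2:1
Op 4: write(P0, v1, 111). refcount(pp1)=3>1 -> COPY to pp3. 4 ppages; refcounts: pp0:2 pp1:2 pp2:1 pp3:1
Op 5: fork(P1) -> P3. 4 ppages; refcounts: pp0:3 pp1:3 pp2:1 pp3:1
Op 6: read(P0, v0) -> 127. No state change.
Op 7: write(P0, v0, 147). refcount(pp2)=1 -> write in place. 4 ppages; refcounts: pp0:3 pp1:3 pp2:1 pp3:1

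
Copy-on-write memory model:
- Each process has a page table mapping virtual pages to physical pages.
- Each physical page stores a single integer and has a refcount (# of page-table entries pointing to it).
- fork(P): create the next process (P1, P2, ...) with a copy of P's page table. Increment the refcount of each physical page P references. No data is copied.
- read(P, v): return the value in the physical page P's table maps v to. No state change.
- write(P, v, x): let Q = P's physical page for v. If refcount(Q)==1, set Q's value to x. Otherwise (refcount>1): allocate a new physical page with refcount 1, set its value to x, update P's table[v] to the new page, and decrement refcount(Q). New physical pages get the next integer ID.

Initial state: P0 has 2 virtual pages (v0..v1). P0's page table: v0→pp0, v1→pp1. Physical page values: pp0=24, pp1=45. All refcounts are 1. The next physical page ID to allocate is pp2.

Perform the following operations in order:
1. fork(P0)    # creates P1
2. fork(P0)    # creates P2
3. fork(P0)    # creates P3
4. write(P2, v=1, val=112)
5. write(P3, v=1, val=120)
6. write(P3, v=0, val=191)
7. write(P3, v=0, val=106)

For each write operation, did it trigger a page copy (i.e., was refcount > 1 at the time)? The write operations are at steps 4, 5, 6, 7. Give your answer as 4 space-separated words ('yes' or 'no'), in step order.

Op 1: fork(P0) -> P1. 2 ppages; refcounts: pp0:2 pp1:2
Op 2: fork(P0) -> P2. 2 ppages; refcounts: pp0:3 pp1:3
Op 3: fork(P0) -> P3. 2 ppages; refcounts: pp0:4 pp1:4
Op 4: write(P2, v1, 112). refcount(pp1)=4>1 -> COPY to pp2. 3 ppages; refcounts: pp0:4 pp1:3 pp2:1
Op 5: write(P3, v1, 120). refcount(pp1)=3>1 -> COPY to pp3. 4 ppages; refcounts: pp0:4 pp1:2 pp2:1 pp3:1
Op 6: write(P3, v0, 191). refcount(pp0)=4>1 -> COPY to pp4. 5 ppages; refcounts: pp0:3 pp1:2 pp2:1 pp3:1 pp4:1
Op 7: write(P3, v0, 106). refcount(pp4)=1 -> write in place. 5 ppages; refcounts: pp0:3 pp1:2 pp2:1 pp3:1 pp4:1

yes yes yes no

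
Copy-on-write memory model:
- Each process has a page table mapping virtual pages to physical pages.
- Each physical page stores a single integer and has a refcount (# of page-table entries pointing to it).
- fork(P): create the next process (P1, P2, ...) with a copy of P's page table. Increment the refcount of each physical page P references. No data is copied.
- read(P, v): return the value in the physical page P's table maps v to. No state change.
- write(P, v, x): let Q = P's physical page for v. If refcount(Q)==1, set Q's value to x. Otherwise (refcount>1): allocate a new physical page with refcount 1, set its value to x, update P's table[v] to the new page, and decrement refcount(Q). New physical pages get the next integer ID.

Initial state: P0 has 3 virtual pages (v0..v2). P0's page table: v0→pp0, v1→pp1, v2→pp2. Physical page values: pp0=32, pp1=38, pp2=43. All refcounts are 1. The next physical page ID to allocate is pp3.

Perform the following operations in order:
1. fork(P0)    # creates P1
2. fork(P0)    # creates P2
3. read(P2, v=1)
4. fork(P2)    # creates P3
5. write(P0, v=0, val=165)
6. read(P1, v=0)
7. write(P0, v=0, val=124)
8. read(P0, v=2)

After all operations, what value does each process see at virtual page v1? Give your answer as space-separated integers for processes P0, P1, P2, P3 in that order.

Answer: 38 38 38 38

Derivation:
Op 1: fork(P0) -> P1. 3 ppages; refcounts: pp0:2 pp1:2 pp2:2
Op 2: fork(P0) -> P2. 3 ppages; refcounts: pp0:3 pp1:3 pp2:3
Op 3: read(P2, v1) -> 38. No state change.
Op 4: fork(P2) -> P3. 3 ppages; refcounts: pp0:4 pp1:4 pp2:4
Op 5: write(P0, v0, 165). refcount(pp0)=4>1 -> COPY to pp3. 4 ppages; refcounts: pp0:3 pp1:4 pp2:4 pp3:1
Op 6: read(P1, v0) -> 32. No state change.
Op 7: write(P0, v0, 124). refcount(pp3)=1 -> write in place. 4 ppages; refcounts: pp0:3 pp1:4 pp2:4 pp3:1
Op 8: read(P0, v2) -> 43. No state change.
P0: v1 -> pp1 = 38
P1: v1 -> pp1 = 38
P2: v1 -> pp1 = 38
P3: v1 -> pp1 = 38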